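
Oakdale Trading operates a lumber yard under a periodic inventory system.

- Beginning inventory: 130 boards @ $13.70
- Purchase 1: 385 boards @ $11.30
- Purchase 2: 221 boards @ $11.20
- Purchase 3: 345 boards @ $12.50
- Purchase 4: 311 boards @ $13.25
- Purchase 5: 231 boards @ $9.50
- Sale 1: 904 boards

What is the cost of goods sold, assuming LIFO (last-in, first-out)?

COGS = $10,818.15

Sale 1 (904) [LIFO — newest first]: 231 @ $9.50 + 311 @ $13.25 + 345 @ $12.50 + 17 @ $11.20 = $10,818.15
Ending inventory: 130 @ $13.70 + 385 @ $11.30 + 204 @ $11.20 = $8,416.30
Check: goods available $19,234.45 = COGS $10,818.15 + ending $8,416.30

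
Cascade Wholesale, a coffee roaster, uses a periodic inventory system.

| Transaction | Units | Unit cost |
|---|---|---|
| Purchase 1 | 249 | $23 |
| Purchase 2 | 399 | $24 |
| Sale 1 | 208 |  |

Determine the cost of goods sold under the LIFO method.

Sale 1 (208) [LIFO — newest first]: 208 @ $24 = $4,992
Ending inventory: 249 @ $23 + 191 @ $24 = $10,311

COGS = $4,992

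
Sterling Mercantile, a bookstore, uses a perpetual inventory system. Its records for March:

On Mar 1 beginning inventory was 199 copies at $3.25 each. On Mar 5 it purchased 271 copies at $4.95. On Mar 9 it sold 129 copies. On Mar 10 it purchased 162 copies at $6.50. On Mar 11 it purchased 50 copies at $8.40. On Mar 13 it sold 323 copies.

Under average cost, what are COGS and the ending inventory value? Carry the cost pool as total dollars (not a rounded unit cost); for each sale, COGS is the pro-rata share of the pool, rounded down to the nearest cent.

After Mar 1: 199 on hand, pool $646.75 (≈ $3.2500 each)
After Mar 5: 470 on hand, pool $1,988.20 (≈ $4.2302 each)
Mar 9, sell 129: 129/470 × $1,988.20 → $545.69
After Mar 10: 503 on hand, pool $2,495.51 (≈ $4.9613 each)
After Mar 11: 553 on hand, pool $2,915.51 (≈ $5.2722 each)
Mar 13, sell 323: 323/553 × $2,915.51 → $1,702.91
Total COGS = $545.69 + $1,702.91 = $2,248.60
Ending inventory (cost pool remaining) = $1,212.60
Check: goods available $3,461.20 = COGS $2,248.60 + ending $1,212.60

COGS = $2,248.60; ending inventory = $1,212.60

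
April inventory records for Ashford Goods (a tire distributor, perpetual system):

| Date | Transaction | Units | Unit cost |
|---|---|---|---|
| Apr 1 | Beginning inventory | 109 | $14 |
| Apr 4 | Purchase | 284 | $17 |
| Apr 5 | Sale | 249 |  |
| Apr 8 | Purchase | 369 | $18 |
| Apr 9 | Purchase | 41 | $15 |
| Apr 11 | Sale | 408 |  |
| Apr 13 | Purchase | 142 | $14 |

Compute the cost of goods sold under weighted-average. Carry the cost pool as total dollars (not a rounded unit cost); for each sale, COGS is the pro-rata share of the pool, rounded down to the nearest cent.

After Apr 1: 109 on hand, pool $1,526.00 (≈ $14.0000 each)
After Apr 4: 393 on hand, pool $6,354.00 (≈ $16.1679 each)
Apr 5, sell 249: 249/393 × $6,354.00 → $4,025.81
After Apr 8: 513 on hand, pool $8,970.19 (≈ $17.4858 each)
After Apr 9: 554 on hand, pool $9,585.19 (≈ $17.3018 each)
Apr 11, sell 408: 408/554 × $9,585.19 → $7,059.12
After Apr 13: 288 on hand, pool $4,514.07 (≈ $15.6739 each)
Total COGS = $4,025.81 + $7,059.12 = $11,084.93
Ending inventory (cost pool remaining) = $4,514.07

COGS = $11,084.93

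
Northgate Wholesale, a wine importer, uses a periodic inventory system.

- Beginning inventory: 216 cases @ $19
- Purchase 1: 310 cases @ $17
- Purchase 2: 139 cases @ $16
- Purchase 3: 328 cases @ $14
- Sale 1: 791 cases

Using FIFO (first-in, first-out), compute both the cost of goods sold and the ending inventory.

COGS = $13,362; ending inventory = $2,828

Sale 1 (791) [FIFO — oldest first]: 216 @ $19 + 310 @ $17 + 139 @ $16 + 126 @ $14 = $13,362
Ending inventory: 202 @ $14 = $2,828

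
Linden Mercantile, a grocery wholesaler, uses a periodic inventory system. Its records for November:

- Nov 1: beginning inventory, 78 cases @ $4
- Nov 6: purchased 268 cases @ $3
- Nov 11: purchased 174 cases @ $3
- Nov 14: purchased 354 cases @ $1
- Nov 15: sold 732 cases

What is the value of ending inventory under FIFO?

Ending inventory = $142

Nov 15, 732 sold [FIFO — oldest first]: 78 @ $4 + 268 @ $3 + 174 @ $3 + 212 @ $1 = $1,850
Ending inventory: 142 @ $1 = $142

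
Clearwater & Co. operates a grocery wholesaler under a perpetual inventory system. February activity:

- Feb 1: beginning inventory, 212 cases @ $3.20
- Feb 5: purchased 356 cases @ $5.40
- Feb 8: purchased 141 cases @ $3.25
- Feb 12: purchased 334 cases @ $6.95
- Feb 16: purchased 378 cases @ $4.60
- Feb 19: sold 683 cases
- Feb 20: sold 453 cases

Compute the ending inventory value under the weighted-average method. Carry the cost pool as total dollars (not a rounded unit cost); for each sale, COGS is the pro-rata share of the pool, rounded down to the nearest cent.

After Feb 1: 212 on hand, pool $678.40 (≈ $3.2000 each)
After Feb 5: 568 on hand, pool $2,600.80 (≈ $4.5789 each)
After Feb 8: 709 on hand, pool $3,059.05 (≈ $4.3146 each)
After Feb 12: 1043 on hand, pool $5,380.35 (≈ $5.1585 each)
After Feb 16: 1421 on hand, pool $7,119.15 (≈ $5.0100 each)
Feb 19, sell 683: 683/1421 × $7,119.15 → $3,421.80
Feb 20, sell 453: 453/738 × $3,697.35 → $2,269.51
Total COGS = $3,421.80 + $2,269.51 = $5,691.31
Ending inventory (cost pool remaining) = $1,427.84

Ending inventory = $1,427.84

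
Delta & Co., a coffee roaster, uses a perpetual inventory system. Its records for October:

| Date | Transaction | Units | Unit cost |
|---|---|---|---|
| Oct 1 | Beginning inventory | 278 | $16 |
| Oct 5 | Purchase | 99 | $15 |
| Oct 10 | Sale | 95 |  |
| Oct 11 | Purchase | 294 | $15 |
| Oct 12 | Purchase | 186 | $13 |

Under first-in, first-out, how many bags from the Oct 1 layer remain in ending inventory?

Oct 10, 95 sold [FIFO — oldest first]: 95 @ $16 = $1,520
Ending inventory: 183 @ $16 + 99 @ $15 + 294 @ $15 + 186 @ $13 = $11,241

183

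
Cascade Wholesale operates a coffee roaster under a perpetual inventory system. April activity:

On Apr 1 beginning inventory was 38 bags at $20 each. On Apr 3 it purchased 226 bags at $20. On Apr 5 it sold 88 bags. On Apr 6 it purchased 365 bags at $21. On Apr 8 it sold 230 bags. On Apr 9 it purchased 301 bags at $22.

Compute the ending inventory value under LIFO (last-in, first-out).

Ending inventory = $12,977

Apr 5, 88 sold [LIFO — newest first]: 88 @ $20 = $1,760
Apr 8, 230 sold [LIFO — newest first]: 230 @ $21 = $4,830
Total COGS = $1,760 + $4,830 = $6,590
Ending inventory: 38 @ $20 + 138 @ $20 + 135 @ $21 + 301 @ $22 = $12,977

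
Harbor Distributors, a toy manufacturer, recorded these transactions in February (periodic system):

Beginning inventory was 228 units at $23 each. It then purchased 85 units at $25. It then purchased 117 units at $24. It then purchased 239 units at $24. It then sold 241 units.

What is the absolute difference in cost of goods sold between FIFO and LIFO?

$215

FIFO COGS: 228 @ $23 + 13 @ $25 = $5,569
LIFO COGS: 239 @ $24 + 2 @ $24 = $5,784
Difference = |$5,569 − $5,784| = $215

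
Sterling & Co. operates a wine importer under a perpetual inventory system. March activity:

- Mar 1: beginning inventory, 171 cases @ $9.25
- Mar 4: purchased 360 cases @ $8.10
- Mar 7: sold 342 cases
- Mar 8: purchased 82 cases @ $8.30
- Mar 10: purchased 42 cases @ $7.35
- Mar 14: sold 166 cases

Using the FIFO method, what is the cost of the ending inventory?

Mar 7, 342 sold [FIFO — oldest first]: 171 @ $9.25 + 171 @ $8.10 = $2,966.85
Mar 14, 166 sold [FIFO — oldest first]: 166 @ $8.10 = $1,344.60
Total COGS = $2,966.85 + $1,344.60 = $4,311.45
Ending inventory: 23 @ $8.10 + 82 @ $8.30 + 42 @ $7.35 = $1,175.60

Ending inventory = $1,175.60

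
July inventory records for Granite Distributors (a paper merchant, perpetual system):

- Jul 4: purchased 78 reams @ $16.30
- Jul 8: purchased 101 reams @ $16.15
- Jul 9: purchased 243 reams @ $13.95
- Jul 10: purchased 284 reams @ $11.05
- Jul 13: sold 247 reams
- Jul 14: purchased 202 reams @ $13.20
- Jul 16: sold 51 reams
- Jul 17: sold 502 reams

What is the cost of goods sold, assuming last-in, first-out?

COGS = $10,341.10

Jul 13, 247 sold [LIFO — newest first]: 247 @ $11.05 = $2,729.35
Jul 16, 51 sold [LIFO — newest first]: 51 @ $13.20 = $673.20
Jul 17, 502 sold [LIFO — newest first]: 151 @ $13.20 + 37 @ $11.05 + 243 @ $13.95 + 71 @ $16.15 = $6,938.55
Total COGS = $2,729.35 + $673.20 + $6,938.55 = $10,341.10
Ending inventory: 78 @ $16.30 + 30 @ $16.15 = $1,755.90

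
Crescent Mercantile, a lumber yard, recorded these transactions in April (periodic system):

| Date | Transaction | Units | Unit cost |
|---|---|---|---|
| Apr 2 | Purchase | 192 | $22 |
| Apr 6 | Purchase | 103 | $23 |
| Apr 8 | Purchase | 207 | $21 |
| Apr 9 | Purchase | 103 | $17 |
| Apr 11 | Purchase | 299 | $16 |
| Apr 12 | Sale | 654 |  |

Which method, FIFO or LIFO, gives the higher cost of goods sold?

FIFO

FIFO COGS: 192 @ $22 + 103 @ $23 + 207 @ $21 + 103 @ $17 + 49 @ $16 = $13,475
LIFO COGS: 299 @ $16 + 103 @ $17 + 207 @ $21 + 45 @ $23 = $11,917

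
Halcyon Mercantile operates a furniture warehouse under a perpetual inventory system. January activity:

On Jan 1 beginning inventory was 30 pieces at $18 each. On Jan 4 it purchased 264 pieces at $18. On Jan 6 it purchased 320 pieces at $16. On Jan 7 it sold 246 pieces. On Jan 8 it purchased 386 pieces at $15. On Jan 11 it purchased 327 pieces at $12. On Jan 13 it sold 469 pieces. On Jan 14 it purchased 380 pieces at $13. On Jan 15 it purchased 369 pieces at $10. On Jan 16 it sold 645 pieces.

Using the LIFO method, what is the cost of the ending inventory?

Ending inventory = $11,488

Jan 7, 246 sold [LIFO — newest first]: 246 @ $16 = $3,936
Jan 13, 469 sold [LIFO — newest first]: 327 @ $12 + 142 @ $15 = $6,054
Jan 16, 645 sold [LIFO — newest first]: 369 @ $10 + 276 @ $13 = $7,278
Total COGS = $3,936 + $6,054 + $7,278 = $17,268
Ending inventory: 30 @ $18 + 264 @ $18 + 74 @ $16 + 244 @ $15 + 104 @ $13 = $11,488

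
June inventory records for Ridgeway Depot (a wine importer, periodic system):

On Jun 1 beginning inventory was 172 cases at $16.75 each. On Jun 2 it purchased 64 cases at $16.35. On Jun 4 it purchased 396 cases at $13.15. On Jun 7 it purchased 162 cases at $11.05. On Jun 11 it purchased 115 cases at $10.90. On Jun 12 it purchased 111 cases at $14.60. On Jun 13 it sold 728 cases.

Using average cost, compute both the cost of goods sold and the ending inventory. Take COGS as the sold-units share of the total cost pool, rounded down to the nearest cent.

COGS = $9,848.69; ending inventory = $3,950.31

Jun 13, sell 728: 728/1020 × $13,799.00 → $9,848.69
Ending inventory (cost pool remaining) = $3,950.31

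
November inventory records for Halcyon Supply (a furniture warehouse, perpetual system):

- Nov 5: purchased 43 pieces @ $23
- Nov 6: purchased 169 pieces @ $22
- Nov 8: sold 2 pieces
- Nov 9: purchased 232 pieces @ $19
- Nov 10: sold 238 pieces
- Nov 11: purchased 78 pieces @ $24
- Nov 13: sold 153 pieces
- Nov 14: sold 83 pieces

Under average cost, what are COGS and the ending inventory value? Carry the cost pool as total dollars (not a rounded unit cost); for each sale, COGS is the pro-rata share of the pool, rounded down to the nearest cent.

After Nov 5: 43 on hand, pool $989.00 (≈ $23.0000 each)
After Nov 6: 212 on hand, pool $4,707.00 (≈ $22.2028 each)
Nov 8, sell 2: 2/212 × $4,707.00 → $44.40
After Nov 9: 442 on hand, pool $9,070.60 (≈ $20.5217 each)
Nov 10, sell 238: 238/442 × $9,070.60 → $4,884.16
After Nov 11: 282 on hand, pool $6,058.44 (≈ $21.4838 each)
Nov 13, sell 153: 153/282 × $6,058.44 → $3,287.02
Nov 14, sell 83: 83/129 × $2,771.42 → $1,783.16
Total COGS = $44.40 + $4,884.16 + $3,287.02 + $1,783.16 = $9,998.74
Ending inventory (cost pool remaining) = $988.26

COGS = $9,998.74; ending inventory = $988.26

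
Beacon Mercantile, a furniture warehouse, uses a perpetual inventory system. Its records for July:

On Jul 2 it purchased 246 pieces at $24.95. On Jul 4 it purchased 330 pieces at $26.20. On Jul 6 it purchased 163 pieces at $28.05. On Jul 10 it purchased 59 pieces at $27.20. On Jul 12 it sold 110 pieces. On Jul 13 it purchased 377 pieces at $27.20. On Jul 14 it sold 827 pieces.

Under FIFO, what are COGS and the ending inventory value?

Jul 12, 110 sold [FIFO — oldest first]: 110 @ $24.95 = $2,744.50
Jul 14, 827 sold [FIFO — oldest first]: 136 @ $24.95 + 330 @ $26.20 + 163 @ $28.05 + 59 @ $27.20 + 139 @ $27.20 = $21,996.95
Total COGS = $2,744.50 + $21,996.95 = $24,741.45
Ending inventory: 238 @ $27.20 = $6,473.60

COGS = $24,741.45; ending inventory = $6,473.60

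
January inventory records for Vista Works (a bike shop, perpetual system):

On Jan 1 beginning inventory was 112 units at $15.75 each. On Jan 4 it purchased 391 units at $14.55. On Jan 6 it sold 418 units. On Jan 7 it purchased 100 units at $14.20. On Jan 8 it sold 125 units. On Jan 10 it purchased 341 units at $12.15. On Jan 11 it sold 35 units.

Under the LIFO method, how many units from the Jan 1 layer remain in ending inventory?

Jan 6, 418 sold [LIFO — newest first]: 391 @ $14.55 + 27 @ $15.75 = $6,114.30
Jan 8, 125 sold [LIFO — newest first]: 100 @ $14.20 + 25 @ $15.75 = $1,813.75
Jan 11, 35 sold [LIFO — newest first]: 35 @ $12.15 = $425.25
Total COGS = $6,114.30 + $1,813.75 + $425.25 = $8,353.30
Ending inventory: 60 @ $15.75 + 306 @ $12.15 = $4,662.90

60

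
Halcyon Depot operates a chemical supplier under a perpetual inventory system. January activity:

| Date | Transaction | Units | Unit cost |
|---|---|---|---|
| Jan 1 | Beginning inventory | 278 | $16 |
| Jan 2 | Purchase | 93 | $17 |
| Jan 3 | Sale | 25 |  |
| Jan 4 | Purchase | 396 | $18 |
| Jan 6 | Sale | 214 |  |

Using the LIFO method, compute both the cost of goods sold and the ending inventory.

COGS = $4,277; ending inventory = $8,880

Jan 3, 25 sold [LIFO — newest first]: 25 @ $17 = $425
Jan 6, 214 sold [LIFO — newest first]: 214 @ $18 = $3,852
Total COGS = $425 + $3,852 = $4,277
Ending inventory: 278 @ $16 + 68 @ $17 + 182 @ $18 = $8,880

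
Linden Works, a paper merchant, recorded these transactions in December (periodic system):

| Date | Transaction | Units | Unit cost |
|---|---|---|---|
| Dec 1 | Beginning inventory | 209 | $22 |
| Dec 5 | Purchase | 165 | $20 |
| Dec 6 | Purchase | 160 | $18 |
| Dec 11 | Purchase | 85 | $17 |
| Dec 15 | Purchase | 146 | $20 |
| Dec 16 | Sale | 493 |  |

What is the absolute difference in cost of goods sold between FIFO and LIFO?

$755

FIFO COGS: 209 @ $22 + 165 @ $20 + 119 @ $18 = $10,040
LIFO COGS: 146 @ $20 + 85 @ $17 + 160 @ $18 + 102 @ $20 = $9,285
Difference = |$10,040 − $9,285| = $755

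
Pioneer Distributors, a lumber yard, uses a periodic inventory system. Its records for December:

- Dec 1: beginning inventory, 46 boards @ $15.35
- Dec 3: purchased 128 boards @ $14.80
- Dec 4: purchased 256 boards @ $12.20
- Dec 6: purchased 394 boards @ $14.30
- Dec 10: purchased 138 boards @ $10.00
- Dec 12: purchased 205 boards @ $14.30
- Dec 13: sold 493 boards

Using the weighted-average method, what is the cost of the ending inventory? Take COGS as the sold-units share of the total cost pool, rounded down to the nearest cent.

Dec 13, sell 493: 493/1167 × $15,669.40 → $6,619.54
Ending inventory (cost pool remaining) = $9,049.86

Ending inventory = $9,049.86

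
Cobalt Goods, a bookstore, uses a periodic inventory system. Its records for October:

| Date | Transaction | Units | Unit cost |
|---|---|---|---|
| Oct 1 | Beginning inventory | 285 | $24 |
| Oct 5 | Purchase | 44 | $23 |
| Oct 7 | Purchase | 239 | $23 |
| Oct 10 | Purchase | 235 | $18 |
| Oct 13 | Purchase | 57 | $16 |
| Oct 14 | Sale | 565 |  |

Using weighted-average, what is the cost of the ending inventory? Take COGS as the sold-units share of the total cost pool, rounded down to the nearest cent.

Ending inventory = $6,342.85

Oct 14, sell 565: 565/860 × $18,491.00 → $12,148.15
Ending inventory (cost pool remaining) = $6,342.85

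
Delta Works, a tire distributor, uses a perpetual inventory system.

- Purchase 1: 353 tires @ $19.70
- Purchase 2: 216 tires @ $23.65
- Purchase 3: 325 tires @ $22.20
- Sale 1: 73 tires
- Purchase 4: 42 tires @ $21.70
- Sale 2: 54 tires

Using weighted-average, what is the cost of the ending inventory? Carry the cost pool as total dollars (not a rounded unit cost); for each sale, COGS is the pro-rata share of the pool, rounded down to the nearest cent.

After Purchase 1: 353 on hand, pool $6,954.10 (≈ $19.7000 each)
After Purchase 2: 569 on hand, pool $12,062.50 (≈ $21.1995 each)
After Purchase 3: 894 on hand, pool $19,277.50 (≈ $21.5632 each)
Sale 1, sell 73: 73/894 × $19,277.50 → $1,574.11
After Purchase 4: 863 on hand, pool $18,614.79 (≈ $21.5699 each)
Sale 2, sell 54: 54/863 × $18,614.79 → $1,164.77
Total COGS = $1,574.11 + $1,164.77 = $2,738.88
Ending inventory (cost pool remaining) = $17,450.02

Ending inventory = $17,450.02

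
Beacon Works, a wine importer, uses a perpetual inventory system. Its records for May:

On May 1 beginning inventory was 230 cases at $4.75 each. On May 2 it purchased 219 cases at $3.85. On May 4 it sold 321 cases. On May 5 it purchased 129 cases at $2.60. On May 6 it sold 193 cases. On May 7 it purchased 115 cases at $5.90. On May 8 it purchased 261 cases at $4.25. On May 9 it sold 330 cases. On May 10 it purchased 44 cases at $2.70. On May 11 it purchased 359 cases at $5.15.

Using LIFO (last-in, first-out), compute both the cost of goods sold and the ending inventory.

COGS = $3,483.40; ending inventory = $2,543.05

May 4, 321 sold [LIFO — newest first]: 219 @ $3.85 + 102 @ $4.75 = $1,327.65
May 6, 193 sold [LIFO — newest first]: 129 @ $2.60 + 64 @ $4.75 = $639.40
May 9, 330 sold [LIFO — newest first]: 261 @ $4.25 + 69 @ $5.90 = $1,516.35
Total COGS = $1,327.65 + $639.40 + $1,516.35 = $3,483.40
Ending inventory: 64 @ $4.75 + 46 @ $5.90 + 44 @ $2.70 + 359 @ $5.15 = $2,543.05
Check: goods available $6,026.45 = COGS $3,483.40 + ending $2,543.05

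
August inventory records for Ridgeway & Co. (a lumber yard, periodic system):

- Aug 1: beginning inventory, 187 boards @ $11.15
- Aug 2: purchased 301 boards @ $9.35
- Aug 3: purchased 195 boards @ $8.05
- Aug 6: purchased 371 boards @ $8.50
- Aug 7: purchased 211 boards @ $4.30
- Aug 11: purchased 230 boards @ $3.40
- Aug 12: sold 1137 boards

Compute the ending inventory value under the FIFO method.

Aug 12, 1137 sold [FIFO — oldest first]: 187 @ $11.15 + 301 @ $9.35 + 195 @ $8.05 + 371 @ $8.50 + 83 @ $4.30 = $9,979.55
Ending inventory: 128 @ $4.30 + 230 @ $3.40 = $1,332.40
Check: goods available $11,311.95 = COGS $9,979.55 + ending $1,332.40

Ending inventory = $1,332.40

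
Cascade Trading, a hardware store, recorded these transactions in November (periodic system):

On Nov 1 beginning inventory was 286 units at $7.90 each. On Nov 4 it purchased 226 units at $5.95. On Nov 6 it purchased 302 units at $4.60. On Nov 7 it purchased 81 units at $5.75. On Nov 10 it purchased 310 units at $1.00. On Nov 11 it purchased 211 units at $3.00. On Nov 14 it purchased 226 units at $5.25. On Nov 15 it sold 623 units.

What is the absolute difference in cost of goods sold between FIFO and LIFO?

FIFO COGS: 286 @ $7.90 + 226 @ $5.95 + 111 @ $4.60 = $4,114.70
LIFO COGS: 226 @ $5.25 + 211 @ $3.00 + 186 @ $1.00 = $2,005.50
Difference = |$4,114.70 − $2,005.50| = $2,109.20

$2,109.20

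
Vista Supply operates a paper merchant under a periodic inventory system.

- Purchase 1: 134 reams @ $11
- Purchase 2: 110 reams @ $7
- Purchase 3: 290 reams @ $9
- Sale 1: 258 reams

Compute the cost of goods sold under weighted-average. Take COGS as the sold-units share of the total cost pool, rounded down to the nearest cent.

COGS = $2,345.19

Sale 1, sell 258: 258/534 × $4,854.00 → $2,345.19
Ending inventory (cost pool remaining) = $2,508.81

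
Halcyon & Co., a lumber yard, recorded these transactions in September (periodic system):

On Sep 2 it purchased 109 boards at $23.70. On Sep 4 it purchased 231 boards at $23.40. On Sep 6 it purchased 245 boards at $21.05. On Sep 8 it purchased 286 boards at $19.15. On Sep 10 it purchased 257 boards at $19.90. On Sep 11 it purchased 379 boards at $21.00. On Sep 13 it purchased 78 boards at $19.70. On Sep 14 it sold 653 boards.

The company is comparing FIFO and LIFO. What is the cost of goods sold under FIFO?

COGS = $14,448.15

FIFO COGS: 109 @ $23.70 + 231 @ $23.40 + 245 @ $21.05 + 68 @ $19.15 = $14,448.15
LIFO COGS: 78 @ $19.70 + 379 @ $21.00 + 196 @ $19.90 = $13,396.00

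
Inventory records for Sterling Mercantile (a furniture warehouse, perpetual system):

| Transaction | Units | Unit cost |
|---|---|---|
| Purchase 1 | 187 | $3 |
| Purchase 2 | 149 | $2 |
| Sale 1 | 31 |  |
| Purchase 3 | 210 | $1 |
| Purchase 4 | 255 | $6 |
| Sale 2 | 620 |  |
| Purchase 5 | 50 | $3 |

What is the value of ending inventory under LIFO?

Sale 1 (31) [LIFO — newest first]: 31 @ $2 = $62
Sale 2 (620) [LIFO — newest first]: 255 @ $6 + 210 @ $1 + 118 @ $2 + 37 @ $3 = $2,087
Total COGS = $62 + $2,087 = $2,149
Ending inventory: 150 @ $3 + 50 @ $3 = $600
Check: goods available $2,749 = COGS $2,149 + ending $600

Ending inventory = $600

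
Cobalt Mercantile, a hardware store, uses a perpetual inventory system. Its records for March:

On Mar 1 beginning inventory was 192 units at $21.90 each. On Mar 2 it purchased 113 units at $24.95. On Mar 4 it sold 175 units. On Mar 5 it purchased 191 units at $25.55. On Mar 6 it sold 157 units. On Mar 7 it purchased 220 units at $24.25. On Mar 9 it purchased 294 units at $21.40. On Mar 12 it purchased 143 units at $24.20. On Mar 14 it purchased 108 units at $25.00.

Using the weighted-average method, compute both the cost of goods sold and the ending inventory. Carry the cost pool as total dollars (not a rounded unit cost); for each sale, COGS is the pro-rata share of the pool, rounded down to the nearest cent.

After Mar 1: 192 on hand, pool $4,204.80 (≈ $21.9000 each)
After Mar 2: 305 on hand, pool $7,024.15 (≈ $23.0300 each)
Mar 4, sell 175: 175/305 × $7,024.15 → $4,030.25
After Mar 5: 321 on hand, pool $7,873.95 (≈ $24.5294 each)
Mar 6, sell 157: 157/321 × $7,873.95 → $3,851.12
After Mar 7: 384 on hand, pool $9,357.83 (≈ $24.3693 each)
After Mar 9: 678 on hand, pool $15,649.43 (≈ $23.0818 each)
After Mar 12: 821 on hand, pool $19,110.03 (≈ $23.2765 each)
After Mar 14: 929 on hand, pool $21,810.03 (≈ $23.4769 each)
Total COGS = $4,030.25 + $3,851.12 = $7,881.37
Ending inventory (cost pool remaining) = $21,810.03

COGS = $7,881.37; ending inventory = $21,810.03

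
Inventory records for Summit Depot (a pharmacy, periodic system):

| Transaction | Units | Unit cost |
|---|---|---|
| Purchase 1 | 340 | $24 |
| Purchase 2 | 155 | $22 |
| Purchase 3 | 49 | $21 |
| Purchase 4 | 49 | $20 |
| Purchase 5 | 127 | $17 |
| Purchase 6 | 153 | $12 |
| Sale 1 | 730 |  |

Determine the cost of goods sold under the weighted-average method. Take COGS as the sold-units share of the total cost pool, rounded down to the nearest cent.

Sale 1, sell 730: 730/873 × $17,574.00 → $14,695.32
Ending inventory (cost pool remaining) = $2,878.68
Check: goods available $17,574.00 = COGS $14,695.32 + ending $2,878.68

COGS = $14,695.32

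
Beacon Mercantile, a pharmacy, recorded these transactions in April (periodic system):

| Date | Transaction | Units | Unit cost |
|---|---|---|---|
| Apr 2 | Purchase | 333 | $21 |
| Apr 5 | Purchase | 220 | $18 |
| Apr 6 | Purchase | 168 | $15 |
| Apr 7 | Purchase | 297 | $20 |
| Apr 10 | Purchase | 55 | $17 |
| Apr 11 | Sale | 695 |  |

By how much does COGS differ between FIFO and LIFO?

FIFO COGS: 333 @ $21 + 220 @ $18 + 142 @ $15 = $13,083
LIFO COGS: 55 @ $17 + 297 @ $20 + 168 @ $15 + 175 @ $18 = $12,545
Difference = |$13,083 − $12,545| = $538

$538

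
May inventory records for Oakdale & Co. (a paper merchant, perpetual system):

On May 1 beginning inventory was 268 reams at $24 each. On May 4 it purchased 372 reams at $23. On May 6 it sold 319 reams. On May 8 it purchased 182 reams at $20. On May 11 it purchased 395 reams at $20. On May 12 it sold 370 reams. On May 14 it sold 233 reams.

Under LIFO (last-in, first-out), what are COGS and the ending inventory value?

May 6, 319 sold [LIFO — newest first]: 319 @ $23 = $7,337
May 12, 370 sold [LIFO — newest first]: 370 @ $20 = $7,400
May 14, 233 sold [LIFO — newest first]: 25 @ $20 + 182 @ $20 + 26 @ $23 = $4,738
Total COGS = $7,337 + $7,400 + $4,738 = $19,475
Ending inventory: 268 @ $24 + 27 @ $23 = $7,053
Check: goods available $26,528 = COGS $19,475 + ending $7,053

COGS = $19,475; ending inventory = $7,053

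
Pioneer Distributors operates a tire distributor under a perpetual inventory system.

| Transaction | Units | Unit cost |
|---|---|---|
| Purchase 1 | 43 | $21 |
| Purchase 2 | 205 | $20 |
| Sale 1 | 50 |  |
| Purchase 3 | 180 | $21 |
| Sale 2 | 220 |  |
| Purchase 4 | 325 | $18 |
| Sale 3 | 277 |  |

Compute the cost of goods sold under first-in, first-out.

COGS = $10,925

Sale 1 (50) [FIFO — oldest first]: 43 @ $21 + 7 @ $20 = $1,043
Sale 2 (220) [FIFO — oldest first]: 198 @ $20 + 22 @ $21 = $4,422
Sale 3 (277) [FIFO — oldest first]: 158 @ $21 + 119 @ $18 = $5,460
Total COGS = $1,043 + $4,422 + $5,460 = $10,925
Ending inventory: 206 @ $18 = $3,708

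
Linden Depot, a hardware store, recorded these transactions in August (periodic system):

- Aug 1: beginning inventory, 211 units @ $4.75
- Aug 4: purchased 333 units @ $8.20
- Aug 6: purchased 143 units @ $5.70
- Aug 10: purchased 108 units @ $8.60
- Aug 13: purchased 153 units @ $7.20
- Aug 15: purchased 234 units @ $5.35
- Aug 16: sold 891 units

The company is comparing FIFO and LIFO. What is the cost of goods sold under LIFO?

FIFO COGS: 211 @ $4.75 + 333 @ $8.20 + 143 @ $5.70 + 108 @ $8.60 + 96 @ $7.20 = $6,167.95
LIFO COGS: 234 @ $5.35 + 153 @ $7.20 + 108 @ $8.60 + 143 @ $5.70 + 253 @ $8.20 = $6,172.00

COGS = $6,172.00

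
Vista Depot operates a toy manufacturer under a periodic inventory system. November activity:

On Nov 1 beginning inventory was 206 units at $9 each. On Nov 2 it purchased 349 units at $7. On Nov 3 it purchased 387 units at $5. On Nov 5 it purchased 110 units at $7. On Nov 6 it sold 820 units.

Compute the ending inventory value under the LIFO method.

Nov 6, 820 sold [LIFO — newest first]: 110 @ $7 + 387 @ $5 + 323 @ $7 = $4,966
Ending inventory: 206 @ $9 + 26 @ $7 = $2,036

Ending inventory = $2,036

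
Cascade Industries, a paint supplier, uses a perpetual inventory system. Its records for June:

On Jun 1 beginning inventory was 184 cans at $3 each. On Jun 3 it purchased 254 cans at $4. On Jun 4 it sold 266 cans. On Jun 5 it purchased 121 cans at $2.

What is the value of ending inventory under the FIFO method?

Ending inventory = $930

Jun 4, 266 sold [FIFO — oldest first]: 184 @ $3 + 82 @ $4 = $880
Ending inventory: 172 @ $4 + 121 @ $2 = $930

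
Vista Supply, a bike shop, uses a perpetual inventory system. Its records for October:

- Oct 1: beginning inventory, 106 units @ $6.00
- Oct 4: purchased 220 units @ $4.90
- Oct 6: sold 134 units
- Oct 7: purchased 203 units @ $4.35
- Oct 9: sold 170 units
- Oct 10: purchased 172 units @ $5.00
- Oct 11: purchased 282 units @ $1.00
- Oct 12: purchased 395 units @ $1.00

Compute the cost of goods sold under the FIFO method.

Oct 6, 134 sold [FIFO — oldest first]: 106 @ $6.00 + 28 @ $4.90 = $773.20
Oct 9, 170 sold [FIFO — oldest first]: 170 @ $4.90 = $833.00
Total COGS = $773.20 + $833.00 = $1,606.20
Ending inventory: 22 @ $4.90 + 203 @ $4.35 + 172 @ $5.00 + 282 @ $1.00 + 395 @ $1.00 = $2,527.85

COGS = $1,606.20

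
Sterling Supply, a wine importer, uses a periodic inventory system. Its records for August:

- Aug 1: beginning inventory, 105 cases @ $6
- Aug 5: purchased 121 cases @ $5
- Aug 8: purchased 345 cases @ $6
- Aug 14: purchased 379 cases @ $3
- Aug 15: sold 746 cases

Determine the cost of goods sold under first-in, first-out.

COGS = $3,830

Aug 15, 746 sold [FIFO — oldest first]: 105 @ $6 + 121 @ $5 + 345 @ $6 + 175 @ $3 = $3,830
Ending inventory: 204 @ $3 = $612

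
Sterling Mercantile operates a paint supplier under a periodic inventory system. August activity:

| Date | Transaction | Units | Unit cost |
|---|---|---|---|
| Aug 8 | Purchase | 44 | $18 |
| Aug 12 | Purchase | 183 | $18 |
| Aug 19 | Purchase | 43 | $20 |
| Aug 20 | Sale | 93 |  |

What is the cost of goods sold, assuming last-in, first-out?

COGS = $1,760

Aug 20, 93 sold [LIFO — newest first]: 43 @ $20 + 50 @ $18 = $1,760
Ending inventory: 44 @ $18 + 133 @ $18 = $3,186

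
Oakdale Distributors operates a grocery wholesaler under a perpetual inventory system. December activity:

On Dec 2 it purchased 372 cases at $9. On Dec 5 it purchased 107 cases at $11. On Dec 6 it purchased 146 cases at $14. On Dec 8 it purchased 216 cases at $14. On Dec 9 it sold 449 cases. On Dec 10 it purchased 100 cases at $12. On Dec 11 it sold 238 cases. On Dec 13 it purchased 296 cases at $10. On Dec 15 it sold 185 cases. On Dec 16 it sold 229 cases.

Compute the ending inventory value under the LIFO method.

Dec 9, 449 sold [LIFO — newest first]: 216 @ $14 + 146 @ $14 + 87 @ $11 = $6,025
Dec 11, 238 sold [LIFO — newest first]: 100 @ $12 + 20 @ $11 + 118 @ $9 = $2,482
Dec 15, 185 sold [LIFO — newest first]: 185 @ $10 = $1,850
Dec 16, 229 sold [LIFO — newest first]: 111 @ $10 + 118 @ $9 = $2,172
Total COGS = $6,025 + $2,482 + $1,850 + $2,172 = $12,529
Ending inventory: 136 @ $9 = $1,224

Ending inventory = $1,224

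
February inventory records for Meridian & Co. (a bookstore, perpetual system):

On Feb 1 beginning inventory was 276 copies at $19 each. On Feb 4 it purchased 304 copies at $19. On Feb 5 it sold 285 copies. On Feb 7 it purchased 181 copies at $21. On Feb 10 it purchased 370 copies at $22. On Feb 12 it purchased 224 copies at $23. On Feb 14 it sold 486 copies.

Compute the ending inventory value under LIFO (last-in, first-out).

Feb 5, 285 sold [LIFO — newest first]: 285 @ $19 = $5,415
Feb 14, 486 sold [LIFO — newest first]: 224 @ $23 + 262 @ $22 = $10,916
Total COGS = $5,415 + $10,916 = $16,331
Ending inventory: 276 @ $19 + 19 @ $19 + 181 @ $21 + 108 @ $22 = $11,782

Ending inventory = $11,782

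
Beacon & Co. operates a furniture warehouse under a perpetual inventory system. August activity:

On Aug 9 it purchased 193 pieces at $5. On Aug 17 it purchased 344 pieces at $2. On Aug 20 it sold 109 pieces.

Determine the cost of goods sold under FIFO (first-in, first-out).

Aug 20, 109 sold [FIFO — oldest first]: 109 @ $5 = $545
Ending inventory: 84 @ $5 + 344 @ $2 = $1,108

COGS = $545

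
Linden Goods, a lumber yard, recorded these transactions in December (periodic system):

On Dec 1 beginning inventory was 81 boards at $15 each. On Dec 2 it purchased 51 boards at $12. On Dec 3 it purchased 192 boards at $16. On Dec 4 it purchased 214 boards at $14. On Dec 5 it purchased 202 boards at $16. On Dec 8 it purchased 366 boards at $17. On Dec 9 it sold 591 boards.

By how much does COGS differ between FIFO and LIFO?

FIFO COGS: 81 @ $15 + 51 @ $12 + 192 @ $16 + 214 @ $14 + 53 @ $16 = $8,743
LIFO COGS: 366 @ $17 + 202 @ $16 + 23 @ $14 = $9,776
Difference = |$8,743 − $9,776| = $1,033

$1,033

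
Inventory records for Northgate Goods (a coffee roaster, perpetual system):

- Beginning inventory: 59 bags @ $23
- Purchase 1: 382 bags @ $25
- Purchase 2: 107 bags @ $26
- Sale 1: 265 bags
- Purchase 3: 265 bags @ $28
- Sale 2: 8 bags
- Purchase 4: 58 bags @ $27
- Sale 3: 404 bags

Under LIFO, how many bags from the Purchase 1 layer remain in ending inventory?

Sale 1 (265) [LIFO — newest first]: 107 @ $26 + 158 @ $25 = $6,732
Sale 2 (8) [LIFO — newest first]: 8 @ $28 = $224
Sale 3 (404) [LIFO — newest first]: 58 @ $27 + 257 @ $28 + 89 @ $25 = $10,987
Total COGS = $6,732 + $224 + $10,987 = $17,943
Ending inventory: 59 @ $23 + 135 @ $25 = $4,732
Check: goods available $22,675 = COGS $17,943 + ending $4,732

135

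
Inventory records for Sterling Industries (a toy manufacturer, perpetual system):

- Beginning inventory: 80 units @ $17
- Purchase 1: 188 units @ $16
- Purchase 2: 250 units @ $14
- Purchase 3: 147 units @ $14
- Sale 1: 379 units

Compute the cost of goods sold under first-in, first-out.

COGS = $5,922

Sale 1 (379) [FIFO — oldest first]: 80 @ $17 + 188 @ $16 + 111 @ $14 = $5,922
Ending inventory: 139 @ $14 + 147 @ $14 = $4,004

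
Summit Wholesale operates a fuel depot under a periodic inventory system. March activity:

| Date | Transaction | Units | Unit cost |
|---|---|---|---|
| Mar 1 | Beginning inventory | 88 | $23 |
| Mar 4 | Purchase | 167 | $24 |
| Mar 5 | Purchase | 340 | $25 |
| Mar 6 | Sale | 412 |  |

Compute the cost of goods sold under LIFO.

Mar 6, 412 sold [LIFO — newest first]: 340 @ $25 + 72 @ $24 = $10,228
Ending inventory: 88 @ $23 + 95 @ $24 = $4,304

COGS = $10,228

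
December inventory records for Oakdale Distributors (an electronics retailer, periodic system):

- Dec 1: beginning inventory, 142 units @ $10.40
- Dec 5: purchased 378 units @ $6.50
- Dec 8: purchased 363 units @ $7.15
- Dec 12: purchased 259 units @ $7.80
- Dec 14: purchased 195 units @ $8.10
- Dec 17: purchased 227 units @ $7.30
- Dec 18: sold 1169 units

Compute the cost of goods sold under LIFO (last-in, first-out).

Dec 18, 1169 sold [LIFO — newest first]: 227 @ $7.30 + 195 @ $8.10 + 259 @ $7.80 + 363 @ $7.15 + 125 @ $6.50 = $8,664.75
Ending inventory: 142 @ $10.40 + 253 @ $6.50 = $3,121.30
Check: goods available $11,786.05 = COGS $8,664.75 + ending $3,121.30

COGS = $8,664.75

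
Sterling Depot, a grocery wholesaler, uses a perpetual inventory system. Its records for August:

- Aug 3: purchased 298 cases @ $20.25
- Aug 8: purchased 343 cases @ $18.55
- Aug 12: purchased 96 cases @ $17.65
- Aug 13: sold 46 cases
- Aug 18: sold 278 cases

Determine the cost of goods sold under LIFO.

COGS = $5,923.80

Aug 13, 46 sold [LIFO — newest first]: 46 @ $17.65 = $811.90
Aug 18, 278 sold [LIFO — newest first]: 50 @ $17.65 + 228 @ $18.55 = $5,111.90
Total COGS = $811.90 + $5,111.90 = $5,923.80
Ending inventory: 298 @ $20.25 + 115 @ $18.55 = $8,167.75
Check: goods available $14,091.55 = COGS $5,923.80 + ending $8,167.75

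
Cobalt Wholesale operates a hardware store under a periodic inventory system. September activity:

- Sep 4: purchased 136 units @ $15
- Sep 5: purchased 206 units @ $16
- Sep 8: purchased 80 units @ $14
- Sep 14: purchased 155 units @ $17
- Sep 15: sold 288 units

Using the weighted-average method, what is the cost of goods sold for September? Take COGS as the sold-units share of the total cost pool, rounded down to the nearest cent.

COGS = $4,537.62

Sep 15, sell 288: 288/577 × $9,091.00 → $4,537.62
Ending inventory (cost pool remaining) = $4,553.38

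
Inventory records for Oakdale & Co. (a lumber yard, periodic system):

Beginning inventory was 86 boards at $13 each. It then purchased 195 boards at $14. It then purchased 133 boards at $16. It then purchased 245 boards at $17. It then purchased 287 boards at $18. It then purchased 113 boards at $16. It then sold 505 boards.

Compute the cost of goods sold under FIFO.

Sale 1 (505) [FIFO — oldest first]: 86 @ $13 + 195 @ $14 + 133 @ $16 + 91 @ $17 = $7,523
Ending inventory: 154 @ $17 + 287 @ $18 + 113 @ $16 = $9,592
Check: goods available $17,115 = COGS $7,523 + ending $9,592

COGS = $7,523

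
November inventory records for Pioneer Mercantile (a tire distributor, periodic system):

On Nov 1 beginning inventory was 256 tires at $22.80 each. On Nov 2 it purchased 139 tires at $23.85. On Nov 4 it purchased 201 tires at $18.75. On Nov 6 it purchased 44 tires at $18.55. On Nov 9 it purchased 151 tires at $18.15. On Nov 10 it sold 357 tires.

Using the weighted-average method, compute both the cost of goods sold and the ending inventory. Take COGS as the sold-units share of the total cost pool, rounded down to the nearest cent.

Nov 10, sell 357: 357/791 × $16,477.55 → $7,436.77
Ending inventory (cost pool remaining) = $9,040.78
Check: goods available $16,477.55 = COGS $7,436.77 + ending $9,040.78

COGS = $7,436.77; ending inventory = $9,040.78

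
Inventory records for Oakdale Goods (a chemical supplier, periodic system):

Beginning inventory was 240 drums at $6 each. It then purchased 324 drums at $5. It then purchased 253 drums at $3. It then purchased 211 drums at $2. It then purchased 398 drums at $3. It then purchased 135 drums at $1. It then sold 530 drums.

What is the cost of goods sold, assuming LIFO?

COGS = $1,320

Sale 1 (530) [LIFO — newest first]: 135 @ $1 + 395 @ $3 = $1,320
Ending inventory: 240 @ $6 + 324 @ $5 + 253 @ $3 + 211 @ $2 + 3 @ $3 = $4,250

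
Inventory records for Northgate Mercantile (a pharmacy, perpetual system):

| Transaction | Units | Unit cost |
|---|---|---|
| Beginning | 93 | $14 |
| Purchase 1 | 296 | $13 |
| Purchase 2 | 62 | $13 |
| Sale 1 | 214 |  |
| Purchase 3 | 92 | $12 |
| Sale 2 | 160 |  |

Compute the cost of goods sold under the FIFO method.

COGS = $4,955

Sale 1 (214) [FIFO — oldest first]: 93 @ $14 + 121 @ $13 = $2,875
Sale 2 (160) [FIFO — oldest first]: 160 @ $13 = $2,080
Total COGS = $2,875 + $2,080 = $4,955
Ending inventory: 15 @ $13 + 62 @ $13 + 92 @ $12 = $2,105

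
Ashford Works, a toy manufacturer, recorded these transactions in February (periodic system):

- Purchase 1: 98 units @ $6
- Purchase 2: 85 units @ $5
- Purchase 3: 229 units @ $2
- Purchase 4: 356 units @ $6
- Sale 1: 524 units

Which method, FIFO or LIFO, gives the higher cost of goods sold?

FIFO COGS: 98 @ $6 + 85 @ $5 + 229 @ $2 + 112 @ $6 = $2,143
LIFO COGS: 356 @ $6 + 168 @ $2 = $2,472

LIFO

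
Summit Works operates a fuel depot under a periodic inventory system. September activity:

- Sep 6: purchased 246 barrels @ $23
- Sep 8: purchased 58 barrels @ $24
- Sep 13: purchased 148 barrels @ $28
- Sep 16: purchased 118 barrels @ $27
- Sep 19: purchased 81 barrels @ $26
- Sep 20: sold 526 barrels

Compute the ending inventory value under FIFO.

Sep 20, 526 sold [FIFO — oldest first]: 246 @ $23 + 58 @ $24 + 148 @ $28 + 74 @ $27 = $13,192
Ending inventory: 44 @ $27 + 81 @ $26 = $3,294

Ending inventory = $3,294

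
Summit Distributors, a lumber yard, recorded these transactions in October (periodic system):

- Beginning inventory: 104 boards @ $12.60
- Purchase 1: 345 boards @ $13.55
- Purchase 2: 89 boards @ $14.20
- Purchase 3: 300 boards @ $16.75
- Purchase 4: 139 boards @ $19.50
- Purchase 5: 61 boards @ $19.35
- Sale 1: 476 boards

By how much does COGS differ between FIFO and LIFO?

FIFO COGS: 104 @ $12.60 + 345 @ $13.55 + 27 @ $14.20 = $6,368.55
LIFO COGS: 61 @ $19.35 + 139 @ $19.50 + 276 @ $16.75 = $8,513.85
Difference = |$6,368.55 − $8,513.85| = $2,145.30

$2,145.30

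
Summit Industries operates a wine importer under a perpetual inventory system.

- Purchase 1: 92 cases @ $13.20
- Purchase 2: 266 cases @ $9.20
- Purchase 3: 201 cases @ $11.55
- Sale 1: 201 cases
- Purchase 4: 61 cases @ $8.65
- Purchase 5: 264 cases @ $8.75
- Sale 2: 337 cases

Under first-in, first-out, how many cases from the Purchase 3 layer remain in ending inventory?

Sale 1 (201) [FIFO — oldest first]: 92 @ $13.20 + 109 @ $9.20 = $2,217.20
Sale 2 (337) [FIFO — oldest first]: 157 @ $9.20 + 180 @ $11.55 = $3,523.40
Total COGS = $2,217.20 + $3,523.40 = $5,740.60
Ending inventory: 21 @ $11.55 + 61 @ $8.65 + 264 @ $8.75 = $3,080.20

21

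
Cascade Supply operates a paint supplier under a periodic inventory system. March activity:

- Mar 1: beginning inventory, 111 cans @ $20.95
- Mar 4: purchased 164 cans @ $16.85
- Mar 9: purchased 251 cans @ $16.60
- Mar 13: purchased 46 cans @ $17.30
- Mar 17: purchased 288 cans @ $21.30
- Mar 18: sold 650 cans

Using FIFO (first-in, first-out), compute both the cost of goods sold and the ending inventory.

Mar 18, 650 sold [FIFO — oldest first]: 111 @ $20.95 + 164 @ $16.85 + 251 @ $16.60 + 46 @ $17.30 + 78 @ $21.30 = $11,712.65
Ending inventory: 210 @ $21.30 = $4,473.00
Check: goods available $16,185.65 = COGS $11,712.65 + ending $4,473.00

COGS = $11,712.65; ending inventory = $4,473.00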